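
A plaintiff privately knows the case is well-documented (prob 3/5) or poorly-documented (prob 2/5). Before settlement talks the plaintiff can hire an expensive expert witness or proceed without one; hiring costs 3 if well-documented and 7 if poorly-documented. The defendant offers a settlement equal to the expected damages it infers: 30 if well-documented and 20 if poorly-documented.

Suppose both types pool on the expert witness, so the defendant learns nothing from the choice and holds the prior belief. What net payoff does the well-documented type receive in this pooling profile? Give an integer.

23

Pooled settlement = 3/5·30 + 2/5·20 = 26.
well-documented pays cost 3 for the expert witness, so net payoff = 26 − 3 = 23.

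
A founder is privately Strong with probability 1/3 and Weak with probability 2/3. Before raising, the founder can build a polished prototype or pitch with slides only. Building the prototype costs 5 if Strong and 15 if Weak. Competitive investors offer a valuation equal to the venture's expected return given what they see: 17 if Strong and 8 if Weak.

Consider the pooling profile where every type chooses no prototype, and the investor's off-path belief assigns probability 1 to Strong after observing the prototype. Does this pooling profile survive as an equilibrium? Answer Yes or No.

On path, the investor holds the prior and pays 1/3·17 + 2/3·8 = 11. Off path (the prototype), believing Strong, it pays 17.
Strong: no prototype nets 11; the prototype nets 17 − 5 = 12. Strong would deviate.
Weak: no prototype nets 11; the prototype nets 17 − 15 = 2. Weak stays.
A type deviates, so pooling fails.

No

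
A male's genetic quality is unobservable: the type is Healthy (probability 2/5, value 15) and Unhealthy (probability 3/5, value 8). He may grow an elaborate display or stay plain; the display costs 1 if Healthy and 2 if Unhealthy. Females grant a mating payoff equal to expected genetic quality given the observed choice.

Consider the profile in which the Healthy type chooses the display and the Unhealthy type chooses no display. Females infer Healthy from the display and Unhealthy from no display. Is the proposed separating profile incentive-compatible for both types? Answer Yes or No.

No

Under these beliefs, the display earns mating payoff 15 and no display earns mating payoff 8.
Healthy: the display nets 15 − 1 = 14; no display nets 8. Healthy prefers the display.
Unhealthy: the display nets 15 − 2 = 13; no display nets 8. Unhealthy would deviate to the display.
Unhealthy has a profitable deviation, so the profile is not an equilibrium.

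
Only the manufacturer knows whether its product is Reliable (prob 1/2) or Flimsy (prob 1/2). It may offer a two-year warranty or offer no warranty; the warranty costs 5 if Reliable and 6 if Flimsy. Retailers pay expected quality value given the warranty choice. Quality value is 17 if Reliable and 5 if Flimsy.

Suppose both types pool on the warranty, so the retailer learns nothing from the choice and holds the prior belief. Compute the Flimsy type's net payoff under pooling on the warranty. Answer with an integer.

Pooled price = 1/2·17 + 1/2·5 = 11.
Flimsy pays cost 6 for the warranty, so net payoff = 11 − 6 = 5.

5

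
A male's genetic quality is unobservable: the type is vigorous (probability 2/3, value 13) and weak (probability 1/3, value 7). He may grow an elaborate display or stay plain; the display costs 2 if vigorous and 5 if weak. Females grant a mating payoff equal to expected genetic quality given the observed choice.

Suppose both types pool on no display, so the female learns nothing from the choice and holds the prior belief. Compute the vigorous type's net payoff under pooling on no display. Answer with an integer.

Pooled mating payoff = 2/3·13 + 1/3·7 = 11.
vigorous pays no cost for no display, so net payoff = 11.

11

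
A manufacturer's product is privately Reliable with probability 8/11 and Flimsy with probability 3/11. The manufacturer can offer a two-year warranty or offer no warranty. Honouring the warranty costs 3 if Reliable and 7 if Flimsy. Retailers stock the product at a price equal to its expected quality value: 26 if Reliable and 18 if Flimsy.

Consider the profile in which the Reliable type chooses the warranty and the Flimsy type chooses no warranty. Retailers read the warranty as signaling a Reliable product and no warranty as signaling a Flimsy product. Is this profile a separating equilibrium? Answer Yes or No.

Under these beliefs, the warranty earns price 26 and no warranty earns price 18.
Reliable: the warranty nets 26 − 3 = 23; no warranty nets 18. Reliable prefers the warranty.
Flimsy: the warranty nets 26 − 7 = 19; no warranty nets 18. Flimsy would deviate to the warranty.
Flimsy has a profitable deviation, so the profile is not an equilibrium.

No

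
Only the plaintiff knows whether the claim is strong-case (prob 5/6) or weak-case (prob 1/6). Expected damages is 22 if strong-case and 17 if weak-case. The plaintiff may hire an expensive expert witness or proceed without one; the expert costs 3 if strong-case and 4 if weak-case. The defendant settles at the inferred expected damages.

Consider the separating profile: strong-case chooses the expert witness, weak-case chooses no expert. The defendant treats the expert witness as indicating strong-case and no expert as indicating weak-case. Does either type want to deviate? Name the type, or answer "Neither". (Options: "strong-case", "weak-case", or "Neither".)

The expert witness pays 22; no expert pays 17.
strong-case: assigned the expert witness, nets 22 − 3 = 19; deviating to no expert nets 17.
weak-case: assigned no expert, nets 17; deviating to the expert witness nets 22 − 4 = 18.
The weak-case type gains 1 by deviating.

weak-case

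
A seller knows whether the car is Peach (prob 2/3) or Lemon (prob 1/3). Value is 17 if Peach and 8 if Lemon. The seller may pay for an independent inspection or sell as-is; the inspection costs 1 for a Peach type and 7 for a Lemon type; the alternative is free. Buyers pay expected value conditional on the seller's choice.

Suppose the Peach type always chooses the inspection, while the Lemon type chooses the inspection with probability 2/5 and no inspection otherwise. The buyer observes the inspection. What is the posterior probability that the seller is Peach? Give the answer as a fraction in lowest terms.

P(the inspection) = (2/3)·1 + (1/3)·(2/5) = 4/5.
By Bayes' rule, P(Peach | the inspection) = (2/3) / (4/5) = 5/6.

5/6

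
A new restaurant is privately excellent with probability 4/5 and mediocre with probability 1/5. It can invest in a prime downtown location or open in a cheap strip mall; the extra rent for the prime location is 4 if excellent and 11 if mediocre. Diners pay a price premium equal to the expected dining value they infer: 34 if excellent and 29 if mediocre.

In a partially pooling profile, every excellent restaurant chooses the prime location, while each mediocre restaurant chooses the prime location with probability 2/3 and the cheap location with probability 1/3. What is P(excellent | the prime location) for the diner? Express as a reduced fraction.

P(the prime location) = (4/5)·1 + (1/5)·(2/3) = 14/15.
By Bayes' rule, P(excellent | the prime location) = (4/5) / (14/15) = 6/7.

6/7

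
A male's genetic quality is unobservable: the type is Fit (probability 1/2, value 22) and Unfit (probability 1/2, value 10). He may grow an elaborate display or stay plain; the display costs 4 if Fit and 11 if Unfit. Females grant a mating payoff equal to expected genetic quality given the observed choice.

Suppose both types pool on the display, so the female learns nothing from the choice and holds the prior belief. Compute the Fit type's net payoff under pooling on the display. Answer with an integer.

12

Pooled mating payoff = 1/2·22 + 1/2·10 = 16.
Fit pays cost 4 for the display, so net payoff = 16 − 4 = 12.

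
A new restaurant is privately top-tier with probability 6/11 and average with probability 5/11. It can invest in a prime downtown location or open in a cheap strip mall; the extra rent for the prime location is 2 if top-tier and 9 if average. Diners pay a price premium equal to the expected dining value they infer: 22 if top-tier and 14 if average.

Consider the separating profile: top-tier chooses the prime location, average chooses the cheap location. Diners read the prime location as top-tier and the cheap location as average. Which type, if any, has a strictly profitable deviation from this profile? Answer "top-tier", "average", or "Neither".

Neither

The prime location pays 22; the cheap location pays 14.
top-tier: assigned the prime location, nets 22 − 2 = 20; deviating to the cheap location nets 14.
average: assigned the cheap location, nets 14; deviating to the prime location nets 22 − 9 = 13.
Both types strictly prefer their assigned action; no profitable deviation.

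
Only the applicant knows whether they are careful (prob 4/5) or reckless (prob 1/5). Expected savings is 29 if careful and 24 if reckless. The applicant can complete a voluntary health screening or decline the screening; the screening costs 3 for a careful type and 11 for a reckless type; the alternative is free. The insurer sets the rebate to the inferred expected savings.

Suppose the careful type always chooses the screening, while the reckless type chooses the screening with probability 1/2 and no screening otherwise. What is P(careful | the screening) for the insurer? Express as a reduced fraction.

P(the screening) = (4/5)·1 + (1/5)·(1/2) = 9/10.
By Bayes' rule, P(careful | the screening) = (4/5) / (9/10) = 8/9.

8/9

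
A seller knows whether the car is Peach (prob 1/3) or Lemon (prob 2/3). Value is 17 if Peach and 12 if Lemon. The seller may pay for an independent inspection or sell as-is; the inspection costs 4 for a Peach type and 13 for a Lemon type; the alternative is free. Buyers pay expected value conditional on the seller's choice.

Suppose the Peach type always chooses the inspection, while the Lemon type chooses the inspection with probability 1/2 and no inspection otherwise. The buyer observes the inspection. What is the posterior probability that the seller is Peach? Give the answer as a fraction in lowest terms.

1/2

P(the inspection) = (1/3)·1 + (2/3)·(1/2) = 2/3.
By Bayes' rule, P(Peach | the inspection) = (1/3) / (2/3) = 1/2.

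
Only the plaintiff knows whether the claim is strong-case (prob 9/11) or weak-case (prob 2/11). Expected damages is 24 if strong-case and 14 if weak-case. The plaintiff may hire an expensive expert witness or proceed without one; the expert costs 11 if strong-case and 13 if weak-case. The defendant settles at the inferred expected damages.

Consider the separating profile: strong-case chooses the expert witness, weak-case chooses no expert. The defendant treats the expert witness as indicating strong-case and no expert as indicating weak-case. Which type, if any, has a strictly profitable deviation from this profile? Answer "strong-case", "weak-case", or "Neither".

The expert witness pays 24; no expert pays 14.
strong-case: assigned the expert witness, nets 24 − 11 = 13; deviating to no expert nets 14.
weak-case: assigned no expert, nets 14; deviating to the expert witness nets 24 − 13 = 11.
The strong-case type gains 1 by deviating.

strong-case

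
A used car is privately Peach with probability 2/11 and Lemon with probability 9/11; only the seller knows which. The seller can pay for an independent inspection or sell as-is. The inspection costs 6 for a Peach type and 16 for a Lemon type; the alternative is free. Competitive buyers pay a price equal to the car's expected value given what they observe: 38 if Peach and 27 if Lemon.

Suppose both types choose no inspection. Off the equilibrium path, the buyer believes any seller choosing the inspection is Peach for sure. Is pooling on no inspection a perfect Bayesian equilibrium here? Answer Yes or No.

No

On path, the buyer holds the prior and pays 2/11·38 + 9/11·27 = 29. Off path (the inspection), believing Peach, it pays 38.
Peach: no inspection nets 29; the inspection nets 38 − 6 = 32. Peach would deviate.
Lemon: no inspection nets 29; the inspection nets 38 − 16 = 22. Lemon stays.
A type deviates, so pooling fails.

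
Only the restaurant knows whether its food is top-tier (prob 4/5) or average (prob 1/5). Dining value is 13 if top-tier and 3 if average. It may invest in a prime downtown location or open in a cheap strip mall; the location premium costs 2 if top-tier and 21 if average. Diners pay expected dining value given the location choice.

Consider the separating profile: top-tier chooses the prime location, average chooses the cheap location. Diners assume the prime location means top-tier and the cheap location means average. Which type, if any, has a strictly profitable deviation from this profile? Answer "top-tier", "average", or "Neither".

The prime location pays 13; the cheap location pays 3.
top-tier: assigned the prime location, nets 13 − 2 = 11; deviating to the cheap location nets 3.
average: assigned the cheap location, nets 3; deviating to the prime location nets 13 − 21 = -8.
Both types strictly prefer their assigned action; no profitable deviation.

Neither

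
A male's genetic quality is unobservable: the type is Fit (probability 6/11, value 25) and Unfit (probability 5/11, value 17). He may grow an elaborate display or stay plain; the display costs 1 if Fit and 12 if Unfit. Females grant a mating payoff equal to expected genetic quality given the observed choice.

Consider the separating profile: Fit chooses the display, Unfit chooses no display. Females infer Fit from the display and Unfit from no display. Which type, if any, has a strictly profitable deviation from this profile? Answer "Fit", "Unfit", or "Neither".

The display pays 25; no display pays 17.
Fit: assigned the display, nets 25 − 1 = 24; deviating to no display nets 17.
Unfit: assigned no display, nets 17; deviating to the display nets 25 − 12 = 13.
Both types strictly prefer their assigned action; no profitable deviation.

Neither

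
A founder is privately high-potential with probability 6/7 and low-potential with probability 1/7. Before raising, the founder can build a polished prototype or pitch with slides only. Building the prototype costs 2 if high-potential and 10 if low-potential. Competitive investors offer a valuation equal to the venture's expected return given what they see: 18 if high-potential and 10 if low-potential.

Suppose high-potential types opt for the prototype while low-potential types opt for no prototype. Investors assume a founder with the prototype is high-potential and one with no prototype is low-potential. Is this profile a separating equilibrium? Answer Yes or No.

Yes

Under these beliefs, the prototype earns valuation 18 and no prototype earns valuation 10.
high-potential: the prototype nets 18 − 2 = 16; no prototype nets 10. high-potential prefers the prototype.
low-potential: the prototype nets 18 − 10 = 8; no prototype nets 10. low-potential prefers no prototype.
Neither type deviates, so the separating profile is an equilibrium.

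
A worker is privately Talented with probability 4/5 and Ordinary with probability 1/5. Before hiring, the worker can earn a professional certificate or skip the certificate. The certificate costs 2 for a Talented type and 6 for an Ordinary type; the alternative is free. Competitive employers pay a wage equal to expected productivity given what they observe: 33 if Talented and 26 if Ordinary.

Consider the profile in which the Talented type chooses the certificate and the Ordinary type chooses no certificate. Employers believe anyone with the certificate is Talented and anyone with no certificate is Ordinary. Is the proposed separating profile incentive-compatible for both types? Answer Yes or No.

No

Under these beliefs, the certificate earns wage 33 and no certificate earns wage 26.
Talented: the certificate nets 33 − 2 = 31; no certificate nets 26. Talented prefers the certificate.
Ordinary: the certificate nets 33 − 6 = 27; no certificate nets 26. Ordinary would deviate to the certificate.
Ordinary has a profitable deviation, so the profile is not an equilibrium.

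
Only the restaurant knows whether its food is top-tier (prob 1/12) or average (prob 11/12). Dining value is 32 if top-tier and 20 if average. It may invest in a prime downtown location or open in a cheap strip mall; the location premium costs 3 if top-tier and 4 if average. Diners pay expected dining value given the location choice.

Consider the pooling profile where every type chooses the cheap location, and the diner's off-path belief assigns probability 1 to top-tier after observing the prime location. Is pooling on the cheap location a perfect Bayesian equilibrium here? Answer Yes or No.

On path, the diner holds the prior and pays 1/12·32 + 11/12·20 = 21. Off path (the prime location), believing top-tier, it pays 32.
top-tier: the cheap location nets 21; the prime location nets 32 − 3 = 29. top-tier would deviate.
average: the cheap location nets 21; the prime location nets 32 − 4 = 28. average would deviate.
A type deviates, so pooling fails.

No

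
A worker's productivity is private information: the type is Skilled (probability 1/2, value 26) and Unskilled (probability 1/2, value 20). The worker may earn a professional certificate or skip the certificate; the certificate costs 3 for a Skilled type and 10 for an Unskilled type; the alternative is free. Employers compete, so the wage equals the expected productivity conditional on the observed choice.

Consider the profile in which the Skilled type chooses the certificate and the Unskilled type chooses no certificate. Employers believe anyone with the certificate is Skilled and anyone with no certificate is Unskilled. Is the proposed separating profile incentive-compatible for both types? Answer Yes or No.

Yes

Under these beliefs, the certificate earns wage 26 and no certificate earns wage 20.
Skilled: the certificate nets 26 − 3 = 23; no certificate nets 20. Skilled prefers the certificate.
Unskilled: the certificate nets 26 − 10 = 16; no certificate nets 20. Unskilled prefers no certificate.
Neither type deviates, so the separating profile is an equilibrium.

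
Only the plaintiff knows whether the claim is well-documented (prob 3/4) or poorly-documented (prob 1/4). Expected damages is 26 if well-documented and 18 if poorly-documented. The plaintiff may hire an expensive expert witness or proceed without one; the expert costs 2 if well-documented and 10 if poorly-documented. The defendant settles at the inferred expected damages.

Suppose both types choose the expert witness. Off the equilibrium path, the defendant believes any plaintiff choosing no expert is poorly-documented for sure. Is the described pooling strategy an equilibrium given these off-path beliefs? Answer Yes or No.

No

On path, the defendant holds the prior and pays 3/4·26 + 1/4·18 = 24. Off path (no expert), believing poorly-documented, it pays 18.
well-documented: the expert witness nets 24 − 2 = 22; no expert nets 18. well-documented stays.
poorly-documented: the expert witness nets 24 − 10 = 14; no expert nets 18. poorly-documented would deviate.
A type deviates, so pooling fails.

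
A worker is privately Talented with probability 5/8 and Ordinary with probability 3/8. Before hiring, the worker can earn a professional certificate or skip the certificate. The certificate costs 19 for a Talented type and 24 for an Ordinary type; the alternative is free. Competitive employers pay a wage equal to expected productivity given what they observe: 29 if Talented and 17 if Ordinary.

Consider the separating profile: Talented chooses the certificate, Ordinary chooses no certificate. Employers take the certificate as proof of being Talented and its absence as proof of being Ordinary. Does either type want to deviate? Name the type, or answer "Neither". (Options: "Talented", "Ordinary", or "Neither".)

The certificate pays 29; no certificate pays 17.
Talented: assigned the certificate, nets 29 − 19 = 10; deviating to no certificate nets 17.
Ordinary: assigned no certificate, nets 17; deviating to the certificate nets 29 − 24 = 5.
The Talented type gains 7 by deviating.

Talented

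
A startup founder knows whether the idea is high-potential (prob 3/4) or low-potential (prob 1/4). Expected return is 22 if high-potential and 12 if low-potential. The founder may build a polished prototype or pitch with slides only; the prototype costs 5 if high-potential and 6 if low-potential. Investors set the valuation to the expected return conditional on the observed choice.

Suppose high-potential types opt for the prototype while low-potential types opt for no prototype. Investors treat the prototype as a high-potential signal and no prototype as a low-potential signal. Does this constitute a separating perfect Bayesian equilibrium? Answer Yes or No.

Under these beliefs, the prototype earns valuation 22 and no prototype earns valuation 12.
high-potential: the prototype nets 22 − 5 = 17; no prototype nets 12. high-potential prefers the prototype.
low-potential: the prototype nets 22 − 6 = 16; no prototype nets 12. low-potential would deviate to the prototype.
low-potential has a profitable deviation, so the profile is not an equilibrium.

No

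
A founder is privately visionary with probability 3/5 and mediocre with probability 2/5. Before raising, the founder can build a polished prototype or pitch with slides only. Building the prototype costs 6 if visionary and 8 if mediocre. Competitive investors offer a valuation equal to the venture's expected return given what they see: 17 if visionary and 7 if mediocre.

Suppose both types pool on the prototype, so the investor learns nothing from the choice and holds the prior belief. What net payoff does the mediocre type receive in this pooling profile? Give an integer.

Pooled valuation = 3/5·17 + 2/5·7 = 13.
mediocre pays cost 8 for the prototype, so net payoff = 13 − 8 = 5.

5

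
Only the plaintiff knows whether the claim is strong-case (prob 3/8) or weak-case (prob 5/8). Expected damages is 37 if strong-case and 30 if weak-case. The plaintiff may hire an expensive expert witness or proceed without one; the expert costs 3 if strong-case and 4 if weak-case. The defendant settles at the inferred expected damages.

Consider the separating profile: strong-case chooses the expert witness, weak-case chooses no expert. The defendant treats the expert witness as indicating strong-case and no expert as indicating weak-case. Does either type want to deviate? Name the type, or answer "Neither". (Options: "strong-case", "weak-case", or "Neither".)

The expert witness pays 37; no expert pays 30.
strong-case: assigned the expert witness, nets 37 − 3 = 34; deviating to no expert nets 30.
weak-case: assigned no expert, nets 30; deviating to the expert witness nets 37 − 4 = 33.
The weak-case type gains 3 by deviating.

weak-case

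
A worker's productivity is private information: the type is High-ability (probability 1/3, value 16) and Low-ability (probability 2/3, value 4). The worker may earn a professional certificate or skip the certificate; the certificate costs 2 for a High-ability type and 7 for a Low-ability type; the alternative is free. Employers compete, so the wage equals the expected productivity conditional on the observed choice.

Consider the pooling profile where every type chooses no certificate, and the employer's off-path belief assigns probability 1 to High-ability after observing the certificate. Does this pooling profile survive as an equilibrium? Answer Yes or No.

On path, the employer holds the prior and pays 1/3·16 + 2/3·4 = 8. Off path (the certificate), believing High-ability, it pays 16.
High-ability: no certificate nets 8; the certificate nets 16 − 2 = 14. High-ability would deviate.
Low-ability: no certificate nets 8; the certificate nets 16 − 7 = 9. Low-ability would deviate.
A type deviates, so pooling fails.

No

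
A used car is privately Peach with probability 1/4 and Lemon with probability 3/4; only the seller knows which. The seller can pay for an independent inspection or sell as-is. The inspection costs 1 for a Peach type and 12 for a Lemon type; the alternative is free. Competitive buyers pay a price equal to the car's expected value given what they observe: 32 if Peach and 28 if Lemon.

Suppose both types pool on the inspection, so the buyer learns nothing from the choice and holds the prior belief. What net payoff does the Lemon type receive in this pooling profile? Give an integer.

17

Pooled price = 1/4·32 + 3/4·28 = 29.
Lemon pays cost 12 for the inspection, so net payoff = 29 − 12 = 17.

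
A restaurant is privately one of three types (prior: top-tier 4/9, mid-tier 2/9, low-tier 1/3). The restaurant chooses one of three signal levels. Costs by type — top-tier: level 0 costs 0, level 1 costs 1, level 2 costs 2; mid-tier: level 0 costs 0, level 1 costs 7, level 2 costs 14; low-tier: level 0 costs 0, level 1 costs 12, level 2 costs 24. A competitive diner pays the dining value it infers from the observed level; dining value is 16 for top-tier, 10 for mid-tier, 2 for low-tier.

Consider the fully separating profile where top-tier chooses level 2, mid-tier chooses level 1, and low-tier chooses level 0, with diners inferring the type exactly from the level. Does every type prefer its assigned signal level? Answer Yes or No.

Separating price premiums: level 2 → 16, level 1 → 10, level 0 → 2.
top-tier (assigned level 2): level 0: 2 − 0 = 2; level 1: 10 − 1 = 9; level 2: 16 − 2 = 14. top-tier stays.
mid-tier (assigned level 1): level 0: 2 − 0 = 2; level 1: 10 − 7 = 3; level 2: 16 − 14 = 2. mid-tier stays.
low-tier (assigned level 0): level 0: 2 − 0 = 2; level 1: 10 − 12 = -2; level 2: 16 − 24 = -8. low-tier stays.
Every type prefers its assigned level; separation holds.

Yes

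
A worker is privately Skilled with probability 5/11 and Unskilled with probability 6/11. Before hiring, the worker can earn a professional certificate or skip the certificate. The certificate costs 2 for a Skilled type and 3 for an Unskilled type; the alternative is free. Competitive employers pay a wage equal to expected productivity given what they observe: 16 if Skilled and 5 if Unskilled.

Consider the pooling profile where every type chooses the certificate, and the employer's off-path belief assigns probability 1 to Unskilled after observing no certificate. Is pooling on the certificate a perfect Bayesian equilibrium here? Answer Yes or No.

On path, the employer holds the prior and pays 5/11·16 + 6/11·5 = 10. Off path (no certificate), believing Unskilled, it pays 5.
Skilled: the certificate nets 10 − 2 = 8; no certificate nets 5. Skilled stays.
Unskilled: the certificate nets 10 − 3 = 7; no certificate nets 5. Unskilled stays.
No type deviates, so pooling is sustained.

Yes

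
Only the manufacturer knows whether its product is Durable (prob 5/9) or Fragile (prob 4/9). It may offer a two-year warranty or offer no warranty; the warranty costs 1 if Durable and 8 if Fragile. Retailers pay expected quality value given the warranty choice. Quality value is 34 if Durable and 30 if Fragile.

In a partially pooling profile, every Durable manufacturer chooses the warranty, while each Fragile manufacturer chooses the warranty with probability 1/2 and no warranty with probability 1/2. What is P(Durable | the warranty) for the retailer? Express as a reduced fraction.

5/7

P(the warranty) = (5/9)·1 + (4/9)·(1/2) = 7/9.
By Bayes' rule, P(Durable | the warranty) = (5/9) / (7/9) = 5/7.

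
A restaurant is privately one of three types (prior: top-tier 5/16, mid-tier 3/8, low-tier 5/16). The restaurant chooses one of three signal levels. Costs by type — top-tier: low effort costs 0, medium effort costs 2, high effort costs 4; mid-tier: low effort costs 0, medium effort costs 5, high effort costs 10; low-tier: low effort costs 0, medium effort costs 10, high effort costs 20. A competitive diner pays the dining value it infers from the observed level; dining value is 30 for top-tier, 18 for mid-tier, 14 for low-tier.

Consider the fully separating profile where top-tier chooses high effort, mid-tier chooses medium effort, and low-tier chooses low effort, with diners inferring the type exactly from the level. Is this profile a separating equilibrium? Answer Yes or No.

No

Separating price premiums: high effort → 30, medium effort → 18, low effort → 14.
top-tier (assigned high effort): low effort: 14 − 0 = 14; medium effort: 18 − 2 = 16; high effort: 30 − 4 = 26. top-tier stays.
mid-tier (assigned medium effort): low effort: 14 − 0 = 14; medium effort: 18 − 5 = 13; high effort: 30 − 10 = 20. mid-tier prefers high effort.
low-tier (assigned low effort): low effort: 14 − 0 = 14; medium effort: 18 − 10 = 8; high effort: 30 − 20 = 10. low-tier stays.
At least one type deviates; the separating profile fails.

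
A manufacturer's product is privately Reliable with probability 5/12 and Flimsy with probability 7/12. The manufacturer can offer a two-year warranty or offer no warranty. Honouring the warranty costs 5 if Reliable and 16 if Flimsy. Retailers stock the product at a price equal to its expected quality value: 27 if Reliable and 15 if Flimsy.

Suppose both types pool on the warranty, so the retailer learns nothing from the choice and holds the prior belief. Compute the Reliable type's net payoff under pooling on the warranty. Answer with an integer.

15

Pooled price = 5/12·27 + 7/12·15 = 20.
Reliable pays cost 5 for the warranty, so net payoff = 20 − 5 = 15.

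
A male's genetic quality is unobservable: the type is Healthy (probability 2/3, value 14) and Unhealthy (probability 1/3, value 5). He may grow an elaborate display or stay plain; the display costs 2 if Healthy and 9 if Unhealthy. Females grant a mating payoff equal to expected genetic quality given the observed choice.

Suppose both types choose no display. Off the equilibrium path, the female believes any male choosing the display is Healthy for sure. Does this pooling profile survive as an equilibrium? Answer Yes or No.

No

On path, the female holds the prior and pays 2/3·14 + 1/3·5 = 11. Off path (the display), believing Healthy, it pays 14.
Healthy: no display nets 11; the display nets 14 − 2 = 12. Healthy would deviate.
Unhealthy: no display nets 11; the display nets 14 − 9 = 5. Unhealthy stays.
A type deviates, so pooling fails.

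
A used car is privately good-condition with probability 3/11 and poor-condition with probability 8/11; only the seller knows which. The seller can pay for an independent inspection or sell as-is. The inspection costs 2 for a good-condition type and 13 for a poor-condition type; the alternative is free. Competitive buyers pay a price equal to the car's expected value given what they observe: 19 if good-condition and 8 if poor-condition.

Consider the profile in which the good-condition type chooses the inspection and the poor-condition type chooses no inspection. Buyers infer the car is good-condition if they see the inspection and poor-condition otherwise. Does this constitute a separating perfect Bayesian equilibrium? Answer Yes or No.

Yes

Under these beliefs, the inspection earns price 19 and no inspection earns price 8.
good-condition: the inspection nets 19 − 2 = 17; no inspection nets 8. good-condition prefers the inspection.
poor-condition: the inspection nets 19 − 13 = 6; no inspection nets 8. poor-condition prefers no inspection.
Neither type deviates, so the separating profile is an equilibrium.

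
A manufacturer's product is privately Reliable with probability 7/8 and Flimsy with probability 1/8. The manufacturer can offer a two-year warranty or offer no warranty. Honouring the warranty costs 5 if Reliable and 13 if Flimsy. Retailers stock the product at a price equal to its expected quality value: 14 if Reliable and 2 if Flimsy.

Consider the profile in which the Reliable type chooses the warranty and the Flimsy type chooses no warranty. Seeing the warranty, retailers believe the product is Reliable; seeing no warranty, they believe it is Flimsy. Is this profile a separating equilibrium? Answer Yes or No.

Under these beliefs, the warranty earns price 14 and no warranty earns price 2.
Reliable: the warranty nets 14 − 5 = 9; no warranty nets 2. Reliable prefers the warranty.
Flimsy: the warranty nets 14 − 13 = 1; no warranty nets 2. Flimsy prefers no warranty.
Neither type deviates, so the separating profile is an equilibrium.

Yes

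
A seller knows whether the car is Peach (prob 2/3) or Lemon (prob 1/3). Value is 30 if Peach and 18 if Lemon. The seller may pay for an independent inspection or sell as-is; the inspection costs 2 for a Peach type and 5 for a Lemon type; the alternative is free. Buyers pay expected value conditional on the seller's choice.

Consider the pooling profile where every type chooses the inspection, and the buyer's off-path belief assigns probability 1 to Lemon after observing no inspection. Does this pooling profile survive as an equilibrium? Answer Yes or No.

Yes

On path, the buyer holds the prior and pays 2/3·30 + 1/3·18 = 26. Off path (no inspection), believing Lemon, it pays 18.
Peach: the inspection nets 26 − 2 = 24; no inspection nets 18. Peach stays.
Lemon: the inspection nets 26 − 5 = 21; no inspection nets 18. Lemon stays.
No type deviates, so pooling is sustained.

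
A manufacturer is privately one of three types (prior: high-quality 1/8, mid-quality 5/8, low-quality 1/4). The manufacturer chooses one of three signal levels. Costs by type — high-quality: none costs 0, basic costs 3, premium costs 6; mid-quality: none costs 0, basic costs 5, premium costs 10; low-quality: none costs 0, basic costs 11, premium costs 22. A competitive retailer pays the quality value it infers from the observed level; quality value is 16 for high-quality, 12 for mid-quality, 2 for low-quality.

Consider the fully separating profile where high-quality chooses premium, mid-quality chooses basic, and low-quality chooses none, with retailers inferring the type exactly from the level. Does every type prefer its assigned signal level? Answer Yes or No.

Yes

Separating prices: premium → 16, basic → 12, none → 2.
high-quality (assigned premium): none: 2 − 0 = 2; basic: 12 − 3 = 9; premium: 16 − 6 = 10. high-quality stays.
mid-quality (assigned basic): none: 2 − 0 = 2; basic: 12 − 5 = 7; premium: 16 − 10 = 6. mid-quality stays.
low-quality (assigned none): none: 2 − 0 = 2; basic: 12 − 11 = 1; premium: 16 − 22 = -6. low-quality stays.
Every type prefers its assigned level; separation holds.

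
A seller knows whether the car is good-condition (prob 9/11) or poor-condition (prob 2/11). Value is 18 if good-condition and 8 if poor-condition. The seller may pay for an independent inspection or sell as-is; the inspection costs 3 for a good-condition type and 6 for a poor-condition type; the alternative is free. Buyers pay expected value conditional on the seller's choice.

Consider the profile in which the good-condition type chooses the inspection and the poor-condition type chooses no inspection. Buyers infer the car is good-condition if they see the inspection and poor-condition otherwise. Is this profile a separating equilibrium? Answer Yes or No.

Under these beliefs, the inspection earns price 18 and no inspection earns price 8.
good-condition: the inspection nets 18 − 3 = 15; no inspection nets 8. good-condition prefers the inspection.
poor-condition: the inspection nets 18 − 6 = 12; no inspection nets 8. poor-condition would deviate to the inspection.
poor-condition has a profitable deviation, so the profile is not an equilibrium.

No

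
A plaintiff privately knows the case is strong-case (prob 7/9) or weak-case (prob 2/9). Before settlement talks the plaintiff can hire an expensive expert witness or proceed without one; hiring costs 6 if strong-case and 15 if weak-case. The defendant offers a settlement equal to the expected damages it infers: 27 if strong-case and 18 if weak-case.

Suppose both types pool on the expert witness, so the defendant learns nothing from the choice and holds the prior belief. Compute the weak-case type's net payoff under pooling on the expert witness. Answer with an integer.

10

Pooled settlement = 7/9·27 + 2/9·18 = 25.
weak-case pays cost 15 for the expert witness, so net payoff = 25 − 15 = 10.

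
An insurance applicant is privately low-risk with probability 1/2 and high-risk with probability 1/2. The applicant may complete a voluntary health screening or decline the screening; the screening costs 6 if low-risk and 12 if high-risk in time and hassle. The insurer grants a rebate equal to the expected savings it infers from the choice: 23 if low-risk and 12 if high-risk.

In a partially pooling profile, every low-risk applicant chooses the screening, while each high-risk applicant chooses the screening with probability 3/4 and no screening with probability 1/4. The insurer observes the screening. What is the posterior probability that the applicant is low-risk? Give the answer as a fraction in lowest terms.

P(the screening) = (1/2)·1 + (1/2)·(3/4) = 7/8.
By Bayes' rule, P(low-risk | the screening) = (1/2) / (7/8) = 4/7.

4/7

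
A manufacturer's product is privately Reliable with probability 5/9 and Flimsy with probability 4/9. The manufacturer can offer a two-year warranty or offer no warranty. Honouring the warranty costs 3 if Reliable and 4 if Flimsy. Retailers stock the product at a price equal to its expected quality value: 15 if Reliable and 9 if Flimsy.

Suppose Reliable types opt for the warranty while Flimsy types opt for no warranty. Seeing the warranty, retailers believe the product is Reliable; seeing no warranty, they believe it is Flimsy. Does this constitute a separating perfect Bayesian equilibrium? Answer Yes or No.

No

Under these beliefs, the warranty earns price 15 and no warranty earns price 9.
Reliable: the warranty nets 15 − 3 = 12; no warranty nets 9. Reliable prefers the warranty.
Flimsy: the warranty nets 15 − 4 = 11; no warranty nets 9. Flimsy would deviate to the warranty.
Flimsy has a profitable deviation, so the profile is not an equilibrium.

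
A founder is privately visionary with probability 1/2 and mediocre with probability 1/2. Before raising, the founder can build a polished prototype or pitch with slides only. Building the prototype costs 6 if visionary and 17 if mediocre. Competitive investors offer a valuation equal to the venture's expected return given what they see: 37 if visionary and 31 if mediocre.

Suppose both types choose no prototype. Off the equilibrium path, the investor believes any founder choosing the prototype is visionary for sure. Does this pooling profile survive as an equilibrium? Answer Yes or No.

On path, the investor holds the prior and pays 1/2·37 + 1/2·31 = 34. Off path (the prototype), believing visionary, it pays 37.
visionary: no prototype nets 34; the prototype nets 37 − 6 = 31. visionary stays.
mediocre: no prototype nets 34; the prototype nets 37 − 17 = 20. mediocre stays.
No type deviates, so pooling is sustained.

Yes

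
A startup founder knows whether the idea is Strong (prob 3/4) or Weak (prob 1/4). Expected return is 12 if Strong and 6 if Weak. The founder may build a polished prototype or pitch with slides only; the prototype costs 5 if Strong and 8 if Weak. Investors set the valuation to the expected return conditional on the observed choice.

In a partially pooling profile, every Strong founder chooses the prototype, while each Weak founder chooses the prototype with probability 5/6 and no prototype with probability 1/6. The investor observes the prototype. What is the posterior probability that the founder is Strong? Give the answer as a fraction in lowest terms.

18/23

P(the prototype) = (3/4)·1 + (1/4)·(5/6) = 23/24.
By Bayes' rule, P(Strong | the prototype) = (3/4) / (23/24) = 18/23.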